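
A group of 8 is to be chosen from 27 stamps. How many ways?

C(27,8) = 27!/(8! x 19!).

Final answer: \binom{27}{8} = 2220075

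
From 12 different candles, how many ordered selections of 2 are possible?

P(12,2) = 12!/(12-2)! = 12!/10!.

Final answer: P(12,2) = 132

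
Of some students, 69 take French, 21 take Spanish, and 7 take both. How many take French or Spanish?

|A union B| = |A| + |B| - |A intersect B| = 69 + 21 - 7.

Final answer: 83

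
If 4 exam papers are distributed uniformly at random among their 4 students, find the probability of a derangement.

D(n) = (n-1)(D(n-1) + D(n-2)), D(0)=1, D(1)=0.
Building up: D(2)=1, D(3)=2, D(4)=9.
Total arrangements: 4! = 24.
Probability = D(4)/4! = 3/8.

Final answer: D(4)/4! = 9/24 = 0.375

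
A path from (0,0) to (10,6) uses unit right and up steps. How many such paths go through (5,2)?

Paths (0,0)->(5,2): C(7,2) = 21.
Paths (5,2)->(10,6): C(9,4) = 126.
By multiplication principle: 21 x 126.

Final answer: 2646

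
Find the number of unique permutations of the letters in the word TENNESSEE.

Letters (E:4, N:2, S:2, T:1). Total letters: 9.
Permutations = 9!/(4! x 2! x 2!).

Final answer: 3780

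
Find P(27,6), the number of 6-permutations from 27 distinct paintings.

P(27,6) = 27!/(27-6)! = 27!/21!.

Final answer: P(27,6) = 213127200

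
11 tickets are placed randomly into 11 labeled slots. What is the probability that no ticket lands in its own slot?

Use the recurrence D(n) = (n-1)(D(n-1) + D(n-2)) with D(0)=1, D(1)=0.
Building up: D(2)=1, D(3)=2, D(4)=9, D(5)=44, D(6)=265, D(7)=1854, D(8)=14833, D(9)=133496, D(10)=1334961, D(11)=14684570.
Total arrangements: 11! = 39916800.
Probability = D(11)/11! = 1468457/3991680.

Final answer: D(11)/11! = 14684570/39916800 = 0.367879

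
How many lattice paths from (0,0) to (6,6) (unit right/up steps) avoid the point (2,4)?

Total paths to (6,6): C(12,6) = 924.
Paths through (2,4): C(6,4) x C(6,2) = 225.
Avoiding (2,4): 924 - 225.

Final answer: 699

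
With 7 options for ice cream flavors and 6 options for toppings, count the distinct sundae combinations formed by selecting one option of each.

By the multiplication principle: 7 x 6.

Final answer: 42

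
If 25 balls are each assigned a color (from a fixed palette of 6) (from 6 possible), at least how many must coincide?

There are 6 possible values for color (from a fixed palette of 6). With 25 balls and 6 categories, by pigeonhole: ceiling(25/6).

Final answer: 5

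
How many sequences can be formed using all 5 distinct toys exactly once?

The number of ways to arrange 5 distinct objects is 5!.

Final answer: 5! = 120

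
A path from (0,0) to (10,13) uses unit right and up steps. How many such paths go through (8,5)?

Paths (0,0)->(8,5): C(13,5) = 1287.
Paths (8,5)->(10,13): C(10,8) = 45.
By multiplication principle: 1287 x 45.

Final answer: 57915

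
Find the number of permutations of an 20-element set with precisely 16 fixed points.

Choose which 16 elements are fixed: C(20,16) = 4845.
Derange the remaining 4 using D(j) = (j-1)(D(j-1) + D(j-2)), D(0)=1, D(1)=0: D(2)=1, D(3)=2, D(4)=9.
Total: 4845 x 9.

Final answer: C(20,16) D(4) = 43605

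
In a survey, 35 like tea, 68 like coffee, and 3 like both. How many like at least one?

|A union B| = |A| + |B| - |A intersect B| = 35 + 68 - 3.

Final answer: 100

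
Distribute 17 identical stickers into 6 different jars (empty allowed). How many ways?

Stars and bars: C(n+k-1, k-1) = C(22,5).

Final answer: C(22,5) = 26334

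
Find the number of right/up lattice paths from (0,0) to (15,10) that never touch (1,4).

Total paths to (15,10): C(25,10) = 3268760.
Paths through (1,4): C(5,4) x C(20,6) = 193800.
Avoiding (1,4): 3268760 - 193800.

Final answer: 3074960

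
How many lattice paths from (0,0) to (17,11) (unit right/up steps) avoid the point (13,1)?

Total paths to (17,11): C(28,11) = 21474180.
Paths through (13,1): C(14,1) x C(14,10) = 14014.
Avoiding (13,1): 21474180 - 14014.

Final answer: 21460166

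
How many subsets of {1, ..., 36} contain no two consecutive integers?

Condition on whether n belongs to the subset: if not, any valid subset of {1, ..., n-1} works (a(n-1)); if so, n-1 is excluded and the rest is a valid subset of {1, ..., n-2} (a(n-2)). Hence a(n) = a(n-1) + a(n-2), a(1)=2, a(2)=3.
Iterating the recurrence: a(1)=2, a(2)=3, a(3)=5, a(4)=8, a(5)=13, a(6)=21, a(7)=34, a(8)=55, a(9)=89, a(10)=144, a(11)=233, a(12)=377, a(13)=610, a(14)=987, a(15)=1597, a(16)=2584, a(17)=4181, a(18)=6765, a(19)=10946, a(20)=17711, a(21)=28657, a(22)=46368, a(23)=75025, a(24)=121393, a(25)=196418, a(26)=317811, a(27)=514229, a(28)=832040, a(29)=1346269, a(30)=2178309, a(31)=3524578, a(32)=5702887, a(33)=9227465, a(34)=14930352, a(35)=24157817, a(36)=39088169.

Final answer: 39088169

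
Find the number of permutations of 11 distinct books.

The number of ways to arrange 11 distinct objects is 11!.

Final answer: 11! = 39916800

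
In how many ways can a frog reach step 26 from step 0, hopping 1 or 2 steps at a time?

Condition on the final move: it is a 1-step (f(n-1) ways to get there) or a 2-step (f(n-2) ways), so f(n) = f(n-1) + f(n-2), with f(1)=1, f(2)=2.
Computing successive values: f(1)=1, f(2)=2, f(3)=3, f(4)=5, f(5)=8, f(6)=13, f(7)=21, f(8)=34, f(9)=55, f(10)=89, f(11)=144, f(12)=233, f(13)=377, f(14)=610, f(15)=987, f(16)=1597, f(17)=2584, f(18)=4181, f(19)=6765, f(20)=10946, f(21)=17711, f(22)=28657, f(23)=46368, f(24)=75025, f(25)=121393, f(26)=196418.

Final answer: 196418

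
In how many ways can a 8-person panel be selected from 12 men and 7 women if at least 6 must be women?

Sum over valid woman counts:
C(7,6)C(12,2) = 462
C(7,7)C(12,1) = 12
Total: 462 + 12.

Final answer: 474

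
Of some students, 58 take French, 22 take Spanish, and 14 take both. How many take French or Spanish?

|A union B| = |A| + |B| - |A intersect B| = 58 + 22 - 14.

Final answer: 66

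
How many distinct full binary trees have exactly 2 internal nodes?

The structures are counted by the Catalan number C_n. Here n = 2.
C_n = C(2n,n) - C(2n,n+1), so C_{2} = C(4,2) - C(4,3) = 6 - 4.

Final answer: C_{2} = 2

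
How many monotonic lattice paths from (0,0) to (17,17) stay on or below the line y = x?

Total monotonic paths to (17,17): C(34,17) = 2333606220.
Paths that cross above y=x (reflection bijection): C(34,18) = 2203961430.
Valid Dyck paths: 2333606220 - 2203961430.
(These counts are the Catalan numbers.)

Final answer: C_{17} = 129644790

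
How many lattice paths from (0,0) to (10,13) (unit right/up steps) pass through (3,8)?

Paths (0,0)->(3,8): C(11,8) = 165.
Paths (3,8)->(10,13): C(12,5) = 792.
By multiplication principle: 165 x 792.

Final answer: 130680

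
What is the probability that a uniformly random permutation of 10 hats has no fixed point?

Use the recurrence D(n) = (n-1)(D(n-1) + D(n-2)) with D(0)=1, D(1)=0.
Building up: D(2)=1, D(3)=2, D(4)=9, D(5)=44, D(6)=265, D(7)=1854, D(8)=14833, D(9)=133496, D(10)=1334961.
Total arrangements: 10! = 3628800.
Probability = D(10)/10! = 16481/44800.

Final answer: D(10)/10! = 1334961/3628800 = 0.367879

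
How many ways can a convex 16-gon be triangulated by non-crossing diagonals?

The structures are counted by the Catalan number C_n. Here n = 16 - 2 = 14.
C_n = C(2n,n)/(n+1), so C_{14} = C(28,14)/15 = 40116600/15.

Final answer: C_{14} = 2674440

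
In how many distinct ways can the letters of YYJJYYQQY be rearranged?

Letters (J:2, Q:2, Y:5). Total letters: 9.
Permutations = 9!/(5! x 2! x 2!).

Final answer: 756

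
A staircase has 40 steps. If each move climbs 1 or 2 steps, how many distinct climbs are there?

Let f(n) count the ways. The last step is size 1 or 2, so f(n) = f(n-1) + f(n-2) with f(1)=1, f(2)=2.
Building up term by term: f(1)=1, f(2)=2, f(3)=3, f(4)=5, f(5)=8, f(6)=13, f(7)=21, f(8)=34, f(9)=55, f(10)=89, f(11)=144, f(12)=233, f(13)=377, f(14)=610, f(15)=987, f(16)=1597, f(17)=2584, f(18)=4181, f(19)=6765, f(20)=10946, f(21)=17711, f(22)=28657, f(23)=46368, f(24)=75025, f(25)=121393, f(26)=196418, f(27)=317811, f(28)=514229, f(29)=832040, f(30)=1346269, f(31)=2178309, f(32)=3524578, f(33)=5702887, f(34)=9227465, f(35)=14930352, f(36)=24157817, f(37)=39088169, f(38)=63245986, f(39)=102334155, f(40)=165580141.

Final answer: 165580141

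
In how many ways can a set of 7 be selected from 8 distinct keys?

C(8,7) = 8!/(7! x 1!).

Final answer: \binom{8}{7} = 8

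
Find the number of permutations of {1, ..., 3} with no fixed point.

D(n) = (n-1)(D(n-1) + D(n-2)), D(0)=1, D(1)=0.
Building up: D(2)=1.
D(3) = 2 x (D(2) + D(1)) = 2 x (1 + 0).

Final answer: D(3) = 2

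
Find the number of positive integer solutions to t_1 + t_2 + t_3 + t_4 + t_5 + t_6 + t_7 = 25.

Substitute t'_i = t_i - 1 (so t'_i >= 0). Then sum t'_i = 25 - 7 = 18.
Stars and bars: C(18+7-1, 7-1) = C(24,6).

Final answer: C(24,6) = 134596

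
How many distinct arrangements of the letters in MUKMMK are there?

Letters (K:2, M:3, U:1). Total letters: 6.
Permutations = 6!/(3! x 2!).

Final answer: 60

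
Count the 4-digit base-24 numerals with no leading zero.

Leading digit: 23 options (nonzero). Other 3 digit(s): 24 options each.
Total: 23 x 24^3.

Final answer: 317952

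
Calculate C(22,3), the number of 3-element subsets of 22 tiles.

C(22,3) = 22!/(3! x (22-3)!).

Final answer: C(22,3) = 1540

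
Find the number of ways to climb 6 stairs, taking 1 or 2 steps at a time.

Let f(n) be the number of climbs. Removing the last move (1 or 2 steps) gives f(n) = f(n-1) + f(n-2); base cases f(1)=1, f(2)=2.
Building up term by term: f(1)=1, f(2)=2, f(3)=3, f(4)=5, f(5)=8, f(6)=13.

Final answer: 13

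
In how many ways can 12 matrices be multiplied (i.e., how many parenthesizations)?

This is a standard Catalan-number count: the answer is C_n. Here n = 12 - 1 = 11.
Using C_0 = 1 and C_(k+1) = C_k x 2(2k+1)/(k+2), build up term by term: C_1=1, C_2=2, C_3=5, C_4=14, C_5=42, C_6=132, C_7=429, C_8=1430, C_9=4862, C_10=16796, C_11=58786.

Final answer: C_{11} = 58786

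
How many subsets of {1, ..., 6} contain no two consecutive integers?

Let a(n) count such subsets of {1, ..., n}. Either n is excluded (a(n-1) ways) or n is included, forcing n-1 out (a(n-2) ways), so a(n) = a(n-1) + a(n-2) with a(1)=2, a(2)=3.
Computing successive values: a(1)=2, a(2)=3, a(3)=5, a(4)=8, a(5)=13, a(6)=21.

Final answer: 21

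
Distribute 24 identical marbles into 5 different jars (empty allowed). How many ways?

Stars and bars: C(n+k-1, k-1) = C(28,4).

Final answer: C(28,4) = 20475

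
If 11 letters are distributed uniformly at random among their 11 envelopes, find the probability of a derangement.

D(n) = (n-1)(D(n-1) + D(n-2)), D(0)=1, D(1)=0.
Building up: D(2)=1, D(3)=2, D(4)=9, D(5)=44, D(6)=265, D(7)=1854, D(8)=14833, D(9)=133496, D(10)=1334961, D(11)=14684570.
Total arrangements: 11! = 39916800.
Probability = D(11)/11! = 1468457/3991680.

Final answer: D(11)/11! = 14684570/39916800 = 0.367879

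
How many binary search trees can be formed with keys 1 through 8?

The structures are counted by the Catalan number C_n. Here n = 8.
C_n = C(2n,n) - C(2n,n+1), so C_{8} = C(16,8) - C(16,9) = 12870 - 11440.

Final answer: C_{8} = 1430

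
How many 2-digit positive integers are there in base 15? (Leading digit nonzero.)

Leading digit: 14 options (nonzero). Other 1 digit(s): 15 options each.
Total: 14 x 15^1.

Final answer: 210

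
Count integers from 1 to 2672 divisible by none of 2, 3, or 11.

|div by 2|=1336, |div by 3|=890, |div by 11|=242.
|div by 2&3|=445, |div by 2&11|=121, |div by 3&11|=80, |div by all|=40.
By inclusion-exclusion, divisible by at least one: 1336+890+242-445-121-80+40 = 1862.
Not divisible by any: 2672 - 1862.

Final answer: 810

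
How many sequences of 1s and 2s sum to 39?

Let f(n) be the number of climbs. Removing the last move (1 or 2 steps) gives f(n) = f(n-1) + f(n-2); base cases f(1)=1, f(2)=2.
Iterating the recurrence: f(1)=1, f(2)=2, f(3)=3, f(4)=5, f(5)=8, f(6)=13, f(7)=21, f(8)=34, f(9)=55, f(10)=89, f(11)=144, f(12)=233, f(13)=377, f(14)=610, f(15)=987, f(16)=1597, f(17)=2584, f(18)=4181, f(19)=6765, f(20)=10946, f(21)=17711, f(22)=28657, f(23)=46368, f(24)=75025, f(25)=121393, f(26)=196418, f(27)=317811, f(28)=514229, f(29)=832040, f(30)=1346269, f(31)=2178309, f(32)=3524578, f(33)=5702887, f(34)=9227465, f(35)=14930352, f(36)=24157817, f(37)=39088169, f(38)=63245986, f(39)=102334155.

Final answer: 102334155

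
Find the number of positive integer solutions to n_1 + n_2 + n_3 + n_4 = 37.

Substitute n'_i = n_i - 1 (so n'_i >= 0). Then sum n'_i = 37 - 4 = 33.
Stars and bars: C(33+4-1, 4-1) = C(36,3).

Final answer: C(36,3) = 7140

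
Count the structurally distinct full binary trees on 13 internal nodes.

The structures are counted by the Catalan number C_n. Here n = 13.
C_n = C(2n,n) - C(2n,n+1), so C_{13} = C(26,13) - C(26,14) = 10400600 - 9657700.

Final answer: C_{13} = 742900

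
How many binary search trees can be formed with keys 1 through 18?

This is a standard Catalan-number count: the answer is C_n. Here n = 18.
C_n = C(2n,n) - C(2n,n+1), so C_{18} = C(36,18) - C(36,19) = 9075135300 - 8597496600.

Final answer: C_{18} = 477638700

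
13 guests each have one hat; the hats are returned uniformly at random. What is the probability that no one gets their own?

Use the recurrence D(n) = (n-1)(D(n-1) + D(n-2)) with D(0)=1, D(1)=0.
Building up: D(2)=1, D(3)=2, D(4)=9, D(5)=44, D(6)=265, D(7)=1854, D(8)=14833, D(9)=133496, D(10)=1334961, D(11)=14684570, D(12)=176214841, D(13)=2290792932.
Total arrangements: 13! = 6227020800.
Probability = D(13)/13! = 63633137/172972800.

Final answer: D(13)/13! = 2290792932/6227020800 = 0.367879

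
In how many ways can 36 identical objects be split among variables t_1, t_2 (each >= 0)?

Stars and bars with 36 stars and 1 bars:
C(36+2-1, 2-1) = C(37,1).

Final answer: C(37,1) = 37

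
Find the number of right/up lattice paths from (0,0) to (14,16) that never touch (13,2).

Total paths to (14,16): C(30,16) = 145422675.
Paths through (13,2): C(15,2) x C(15,14) = 1575.
Avoiding (13,2): 145422675 - 1575.

Final answer: 145421100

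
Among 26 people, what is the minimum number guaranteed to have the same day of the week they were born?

There are 7 possible values for day of the week they were born. With 26 people and 7 categories, by pigeonhole: ceiling(26/7).

Final answer: 4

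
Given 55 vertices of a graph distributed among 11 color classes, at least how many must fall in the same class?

By pigeonhole with 55 objects and 11 categories: ceiling(55/11).

Final answer: 5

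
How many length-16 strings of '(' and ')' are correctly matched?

The structures are counted by the Catalan number C_n. Here n = 8 (pairs).
C_n = (2n)!/(n!(n+1)!), so C_{8} = 16!/(8! x 9!) = C(16,8)/9 = 12870/9.

Final answer: C_{8} = 1430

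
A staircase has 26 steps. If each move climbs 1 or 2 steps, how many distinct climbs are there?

Let f(n) be the number of climbs. Removing the last move (1 or 2 steps) gives f(n) = f(n-1) + f(n-2); base cases f(1)=1, f(2)=2.
Computing successive values: f(1)=1, f(2)=2, f(3)=3, f(4)=5, f(5)=8, f(6)=13, f(7)=21, f(8)=34, f(9)=55, f(10)=89, f(11)=144, f(12)=233, f(13)=377, f(14)=610, f(15)=987, f(16)=1597, f(17)=2584, f(18)=4181, f(19)=6765, f(20)=10946, f(21)=17711, f(22)=28657, f(23)=46368, f(24)=75025, f(25)=121393, f(26)=196418.

Final answer: 196418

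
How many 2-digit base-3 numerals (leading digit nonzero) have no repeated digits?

First digit: 2 (nonzero). Second: 2 (not first). Third: 1, etc.
Total: 2 x 2.

Final answer: 4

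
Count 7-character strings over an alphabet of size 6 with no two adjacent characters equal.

Let g(n) count such strings. g(1) = 6, and each valid string of length n-1 extends in 5 ways (any symbol but the last), so g(n) = 5 g(n-1).
Total: g(7) = 6 x 5^6.

Final answer: 6 x 5^{6} = 93750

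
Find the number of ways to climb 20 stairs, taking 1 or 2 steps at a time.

Let f(n) count the ways. The last step is size 1 or 2, so f(n) = f(n-1) + f(n-2) with f(1)=1, f(2)=2.
Computing successive values: f(1)=1, f(2)=2, f(3)=3, f(4)=5, f(5)=8, f(6)=13, f(7)=21, f(8)=34, f(9)=55, f(10)=89, f(11)=144, f(12)=233, f(13)=377, f(14)=610, f(15)=987, f(16)=1597, f(17)=2584, f(18)=4181, f(19)=6765, f(20)=10946.

Final answer: 10946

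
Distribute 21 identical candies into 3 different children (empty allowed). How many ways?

Stars and bars: C(n+k-1, k-1) = C(23,2).

Final answer: C(23,2) = 253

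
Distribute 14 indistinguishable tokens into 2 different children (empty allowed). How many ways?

Stars and bars: C(n+k-1, k-1) = C(15,1).

Final answer: C(15,1) = 15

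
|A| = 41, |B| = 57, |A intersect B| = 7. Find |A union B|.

|A union B| = |A| + |B| - |A intersect B| = 41 + 57 - 7.

Final answer: 91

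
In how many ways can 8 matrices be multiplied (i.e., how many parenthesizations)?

This is a standard Catalan-number count: the answer is C_n. Here n = 8 - 1 = 7.
C_n = C(2n,n) - C(2n,n+1), so C_{7} = C(14,7) - C(14,8) = 3432 - 3003.

Final answer: C_{7} = 429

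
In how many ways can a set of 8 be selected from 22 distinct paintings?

C(22,8) = 22!/(8! x (22-8)!).

Final answer: C(22,8) = 319770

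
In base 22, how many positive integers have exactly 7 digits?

Leading digit: 21 options (nonzero). Other 6 digit(s): 22 options each.
Total: 21 x 22^6.

Final answer: 2380977984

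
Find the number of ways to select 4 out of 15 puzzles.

C(15,4) = 15!/(4! x (15-4)!).

Final answer: C(15,4) = 1365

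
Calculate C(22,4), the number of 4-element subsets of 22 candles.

C(22,4) = 22!/(4! x (22-4)!).

Final answer: C(22,4) = 7315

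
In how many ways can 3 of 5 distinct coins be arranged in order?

P(5,3) = 5!/(5-3)! = 5!/2!.

Final answer: P(5,3) = 60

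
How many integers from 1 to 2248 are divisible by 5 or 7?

Multiples of 5: 449. Multiples of 7: 321. Of both (lcm=35): 64.
By inclusion-exclusion: 449 + 321 - 64.

Final answer: 706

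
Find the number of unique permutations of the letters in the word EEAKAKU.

Letters (A:2, E:2, K:2, U:1). Total letters: 7.
Permutations = 7!/(2! x 2! x 2!).

Final answer: 630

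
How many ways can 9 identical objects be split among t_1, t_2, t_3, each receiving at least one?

Substitute t'_i = t_i - 1 (so t'_i >= 0). Then sum t'_i = 9 - 3 = 6.
Stars and bars: C(6+3-1, 3-1) = C(8,2).

Final answer: C(8,2) = 28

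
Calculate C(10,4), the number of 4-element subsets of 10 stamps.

C(10,4) = 10!/(4! x (10-4)!).

Final answer: C(10,4) = 210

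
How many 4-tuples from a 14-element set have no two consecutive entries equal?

First character: 14 choices. Each subsequent: 13 choices (must differ from the previous one).
Total: 14 x 13^3.

Final answer: 14 x 13^{3} = 30758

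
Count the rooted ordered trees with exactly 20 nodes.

This is counted by the nth Catalan number C_n. Here n = 20 - 1 = 19.
C_n = C(2n,n)/(n+1), so C_{19} = C(38,19)/20 = 35345263800/20.

Final answer: C_{19} = 1767263190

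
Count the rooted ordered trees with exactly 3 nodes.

The structures are counted by the Catalan number C_n. Here n = 3 - 1 = 2.
C_n = C(2n,n) - C(2n,n+1), so C_{2} = C(4,2) - C(4,3) = 6 - 4.

Final answer: C_{2} = 2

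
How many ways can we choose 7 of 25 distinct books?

C(25,7) = 25!/(7! x (25-7)!).

Final answer: C(25,7) = 480700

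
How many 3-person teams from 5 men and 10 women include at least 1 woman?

Sum over valid woman counts:
C(10,1)C(5,2) = 100
C(10,2)C(5,1) = 225
C(10,3)C(5,0) = 120
Total: 100 + 225 + 120.

Final answer: 445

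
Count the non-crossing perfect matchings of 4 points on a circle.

This is counted by the nth Catalan number C_n. Here n = 4/2 = 2.
C_n = C(2n,n)/(n+1), so C_{2} = C(4,2)/3 = 6/3.

Final answer: C_{2} = 2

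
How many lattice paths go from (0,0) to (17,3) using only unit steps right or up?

Each path has 17 right steps and 3 up steps in some order (20 steps total).
Choose which 3 of the 20 steps are up: C(20,3).

Final answer: C(20,3) = 1140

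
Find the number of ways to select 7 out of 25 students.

C(25,7) = 25!/(7! x (25-7)!).

Final answer: C(25,7) = 480700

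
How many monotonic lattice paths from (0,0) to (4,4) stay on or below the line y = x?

Total monotonic paths to (4,4): C(8,4) = 70.
By the reflection principle, paths that go above the diagonal number C(8,5) = 56.
Valid Dyck paths: 70 - 56.
(Check: C(8,4) - C(8,5) = C(8,4)/5, the Catalan number C_{4}.)

Final answer: C_{4} = 14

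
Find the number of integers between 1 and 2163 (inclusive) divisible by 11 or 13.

Multiples of 11: 196. Multiples of 13: 166. Of both (lcm=143): 15.
By inclusion-exclusion: 196 + 166 - 15.

Final answer: 347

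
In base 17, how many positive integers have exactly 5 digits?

In base 17, the leading digit has 16 choices (1..16); each of the remaining 4 digits has 17 choices.
Total: 16 x 17^4.

Final answer: 1336336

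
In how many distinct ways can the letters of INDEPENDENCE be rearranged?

Letters (C:1, D:2, E:4, I:1, N:3, P:1). Total letters: 12.
Permutations = 12!/(4! x 3! x 2!).

Final answer: 1663200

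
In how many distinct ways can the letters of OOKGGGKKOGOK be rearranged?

Letters (G:4, K:4, O:4). Total letters: 12.
Permutations = 12!/(4! x 4! x 4!).

Final answer: 34650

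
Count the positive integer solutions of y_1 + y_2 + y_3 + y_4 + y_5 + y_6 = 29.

Substitute y'_i = y_i - 1 (so y'_i >= 0). Then sum y'_i = 29 - 6 = 23.
Stars and bars: C(23+6-1, 6-1) = C(28,5).

Final answer: C(28,5) = 98280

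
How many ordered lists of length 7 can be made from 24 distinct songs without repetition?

P(24,7) = 24!/(24-7)! = 24!/17!.

Final answer: P(24,7) = 1744364160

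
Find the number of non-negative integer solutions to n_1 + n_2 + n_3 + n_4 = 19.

Stars and bars with 19 stars and 3 bars:
C(19+4-1, 4-1) = C(22,3).

Final answer: C(22,3) = 1540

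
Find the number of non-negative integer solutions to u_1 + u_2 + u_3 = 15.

Stars and bars with 15 stars and 2 bars:
C(15+3-1, 3-1) = C(17,2).

Final answer: C(17,2) = 136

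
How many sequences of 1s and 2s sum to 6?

Let f(n) be the number of climbs. Removing the last move (1 or 2 steps) gives f(n) = f(n-1) + f(n-2); base cases f(1)=1, f(2)=2.
Computing successive values: f(1)=1, f(2)=2, f(3)=3, f(4)=5, f(5)=8, f(6)=13.

Final answer: 13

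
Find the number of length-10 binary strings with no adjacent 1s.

A valid string ends in 0 (append to any length-(n-1) valid string) or in 01 (append to any length-(n-2) valid string), so a(n) = a(n-1) + a(n-2) with a(1)=2, a(2)=3.
Iterating the recurrence: a(1)=2, a(2)=3, a(3)=5, a(4)=8, a(5)=13, a(6)=21, a(7)=34, a(8)=55, a(9)=89, a(10)=144.

Final answer: 144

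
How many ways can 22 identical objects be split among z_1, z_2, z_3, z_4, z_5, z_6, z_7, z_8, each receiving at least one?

Substitute z'_i = z_i - 1 (so z'_i >= 0). Then sum z'_i = 22 - 8 = 14.
Stars and bars: C(14+8-1, 8-1) = C(21,7).

Final answer: C(21,7) = 116280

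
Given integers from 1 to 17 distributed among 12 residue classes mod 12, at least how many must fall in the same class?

By pigeonhole with 17 objects and 12 categories: ceiling(17/12).

Final answer: 2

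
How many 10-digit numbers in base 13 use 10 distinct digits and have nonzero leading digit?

The leading digit has 12 choices (anything but zero); the next has 12 (anything but the first), then 11, and so on, one fewer each time.
Total: 12 x 12 x 11 x 10 x 9 x 8 x 7 x 6 x 5 x 4.

Final answer: 958003200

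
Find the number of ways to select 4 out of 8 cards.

C(8,4) = 8!/(4! x 4!).

Final answer: \binom{8}{4} = 70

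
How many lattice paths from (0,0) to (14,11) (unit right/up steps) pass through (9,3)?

Paths (0,0)->(9,3): C(12,3) = 220.
Paths (9,3)->(14,11): C(13,8) = 1287.
By multiplication principle: 220 x 1287.

Final answer: 283140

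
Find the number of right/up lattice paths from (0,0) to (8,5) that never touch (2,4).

Total paths to (8,5): C(13,5) = 1287.
Paths through (2,4): C(6,4) x C(7,1) = 105.
Avoiding (2,4): 1287 - 105.

Final answer: 1182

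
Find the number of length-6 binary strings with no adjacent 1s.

A valid string ends in 0 (append to any length-(n-1) valid string) or in 01 (append to any length-(n-2) valid string), so a(n) = a(n-1) + a(n-2) with a(1)=2, a(2)=3.
Building up term by term: a(1)=2, a(2)=3, a(3)=5, a(4)=8, a(5)=13, a(6)=21.

Final answer: 21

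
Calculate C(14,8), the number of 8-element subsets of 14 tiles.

C(14,8) = 14!/(8! x 6!).

Final answer: \binom{14}{8} = 3003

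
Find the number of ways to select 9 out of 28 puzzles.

C(28,9) = 28!/(9! x 19!).

Final answer: \binom{28}{9} = 6906900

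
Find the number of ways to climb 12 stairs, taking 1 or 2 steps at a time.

Condition on the final move: it is a 1-step (f(n-1) ways to get there) or a 2-step (f(n-2) ways), so f(n) = f(n-1) + f(n-2), with f(1)=1, f(2)=2.
Computing successive values: f(1)=1, f(2)=2, f(3)=3, f(4)=5, f(5)=8, f(6)=13, f(7)=21, f(8)=34, f(9)=55, f(10)=89, f(11)=144, f(12)=233.

Final answer: 233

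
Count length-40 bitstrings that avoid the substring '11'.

A valid string ends in 0 (append to any length-(n-1) valid string) or in 01 (append to any length-(n-2) valid string), so a(n) = a(n-1) + a(n-2) with a(1)=2, a(2)=3.
Building up term by term: a(1)=2, a(2)=3, a(3)=5, a(4)=8, a(5)=13, a(6)=21, a(7)=34, a(8)=55, a(9)=89, a(10)=144, a(11)=233, a(12)=377, a(13)=610, a(14)=987, a(15)=1597, a(16)=2584, a(17)=4181, a(18)=6765, a(19)=10946, a(20)=17711, a(21)=28657, a(22)=46368, a(23)=75025, a(24)=121393, a(25)=196418, a(26)=317811, a(27)=514229, a(28)=832040, a(29)=1346269, a(30)=2178309, a(31)=3524578, a(32)=5702887, a(33)=9227465, a(34)=14930352, a(35)=24157817, a(36)=39088169, a(37)=63245986, a(38)=102334155, a(39)=165580141, a(40)=267914296.

Final answer: 267914296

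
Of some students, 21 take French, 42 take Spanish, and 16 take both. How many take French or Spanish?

|A union B| = |A| + |B| - |A intersect B| = 21 + 42 - 16.

Final answer: 47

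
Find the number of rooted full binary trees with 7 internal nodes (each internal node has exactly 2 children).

This is counted by the nth Catalan number C_n. Here n = 7.
C_n = (2n)!/(n!(n+1)!), so C_{7} = 14!/(7! x 8!) = C(14,7)/8 = 3432/8.

Final answer: C_{7} = 429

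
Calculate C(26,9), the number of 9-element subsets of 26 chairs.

C(26,9) = 26!/(9! x 17!).

Final answer: \binom{26}{9} = 3124550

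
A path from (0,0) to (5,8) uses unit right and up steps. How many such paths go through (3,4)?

Paths (0,0)->(3,4): C(7,4) = 35.
Paths (3,4)->(5,8): C(6,4) = 15.
By multiplication principle: 35 x 15.

Final answer: 525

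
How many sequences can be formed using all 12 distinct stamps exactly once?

The number of ways to arrange 12 distinct objects is 12!.

Final answer: 12! = 479001600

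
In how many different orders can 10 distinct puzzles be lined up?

The number of ways to arrange 10 distinct objects is 10!.

Final answer: 10! = 3628800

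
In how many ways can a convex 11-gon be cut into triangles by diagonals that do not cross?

The structures are counted by the Catalan number C_n. Here n = 11 - 2 = 9.
C_n = C(2n,n) - C(2n,n+1), so C_{9} = C(18,9) - C(18,10) = 48620 - 43758.

Final answer: C_{9} = 4862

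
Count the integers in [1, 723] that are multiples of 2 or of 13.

Multiples of 2: 361. Multiples of 13: 55. Of both (lcm=26): 27.
By inclusion-exclusion: 361 + 55 - 27.

Final answer: 389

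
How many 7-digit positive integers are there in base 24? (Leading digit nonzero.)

Leading digit: 23 options (nonzero). Other 6 digit(s): 24 options each.
Total: 23 x 24^6.

Final answer: 4395368448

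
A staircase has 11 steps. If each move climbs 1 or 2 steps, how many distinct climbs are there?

Let f(n) be the number of climbs. Removing the last move (1 or 2 steps) gives f(n) = f(n-1) + f(n-2); base cases f(1)=1, f(2)=2.
Building up term by term: f(1)=1, f(2)=2, f(3)=3, f(4)=5, f(5)=8, f(6)=13, f(7)=21, f(8)=34, f(9)=55, f(10)=89, f(11)=144.

Final answer: 144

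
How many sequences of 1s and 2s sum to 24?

Let f(n) be the number of climbs. Removing the last move (1 or 2 steps) gives f(n) = f(n-1) + f(n-2); base cases f(1)=1, f(2)=2.
Computing successive values: f(1)=1, f(2)=2, f(3)=3, f(4)=5, f(5)=8, f(6)=13, f(7)=21, f(8)=34, f(9)=55, f(10)=89, f(11)=144, f(12)=233, f(13)=377, f(14)=610, f(15)=987, f(16)=1597, f(17)=2584, f(18)=4181, f(19)=6765, f(20)=10946, f(21)=17711, f(22)=28657, f(23)=46368, f(24)=75025.

Final answer: 75025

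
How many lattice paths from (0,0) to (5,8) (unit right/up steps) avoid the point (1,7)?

Total paths to (5,8): C(13,8) = 1287.
Paths through (1,7): C(8,7) x C(5,1) = 40.
Avoiding (1,7): 1287 - 40.

Final answer: 1247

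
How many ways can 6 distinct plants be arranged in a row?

The number of ways to arrange 6 distinct objects is 6!.

Final answer: 6! = 720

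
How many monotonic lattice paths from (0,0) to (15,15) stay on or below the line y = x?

Total monotonic paths to (15,15): C(30,15) = 155117520.
Reflecting each bad path at its first crossing gives a bijection with paths to (14,16): C(30,16) = 145422675.
Valid Dyck paths: 155117520 - 145422675.
(These counts are the Catalan numbers.)

Final answer: C_{15} = 9694845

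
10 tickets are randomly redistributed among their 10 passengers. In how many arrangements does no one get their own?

Derangements satisfy D(n) = (n-1)(D(n-1) + D(n-2)), starting from D(0)=1, D(1)=0.
D(2) = 1 x (0 + 1) = 1
D(3) = 2 x (1 + 0) = 2
D(4) = 3 x (2 + 1) = 9
D(5) = 4 x (9 + 2) = 44
D(6) = 5 x (44 + 9) = 265
D(7) = 6 x (265 + 44) = 1854
D(8) = 7 x (1854 + 265) = 14833
D(9) = 8 x (14833 + 1854) = 133496
D(10) = 9 x (D(9) + D(8)) = 9 x (133496 + 14833)

Final answer: D(10) = 1334961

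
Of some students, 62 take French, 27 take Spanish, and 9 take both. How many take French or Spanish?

|A union B| = |A| + |B| - |A intersect B| = 62 + 27 - 9.

Final answer: 80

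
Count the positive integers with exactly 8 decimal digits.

First digit: 9 choices (1-9). Each of the remaining 7 digits: 10 choices.
Total: 9 x 10^7.

Final answer: 90000000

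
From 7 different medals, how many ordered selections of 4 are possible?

P(7,4) = 7!/(7-4)! = 7!/3!.

Final answer: P(7,4) = 840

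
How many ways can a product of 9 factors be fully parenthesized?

This is counted by the nth Catalan number C_n. Here n = 9 - 1 = 8.
Using C_0 = 1 and C_(k+1) = C_k x 2(2k+1)/(k+2), build up term by term: C_1=1, C_2=2, C_3=5, C_4=14, C_5=42, C_6=132, C_7=429, C_8=1430.

Final answer: C_{8} = 1430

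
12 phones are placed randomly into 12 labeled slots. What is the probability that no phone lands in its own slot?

D(n) = (n-1)(D(n-1) + D(n-2)), D(0)=1, D(1)=0.
Building up: D(2)=1, D(3)=2, D(4)=9, D(5)=44, D(6)=265, D(7)=1854, D(8)=14833, D(9)=133496, D(10)=1334961, D(11)=14684570, D(12)=176214841.
Total arrangements: 12! = 479001600.
Probability = D(12)/12! = 16019531/43545600.

Final answer: D(12)/12! = 176214841/479001600 = 0.367879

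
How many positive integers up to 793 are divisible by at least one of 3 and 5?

Multiples of 3: 264. Multiples of 5: 158. Of both (lcm=15): 52.
By inclusion-exclusion: 264 + 158 - 52.

Final answer: 370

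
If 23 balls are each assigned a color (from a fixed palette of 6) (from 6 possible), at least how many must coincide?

There are 6 possible values for color (from a fixed palette of 6). With 23 balls and 6 categories, by pigeonhole: ceiling(23/6).

Final answer: 4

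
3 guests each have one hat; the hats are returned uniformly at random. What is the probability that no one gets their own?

Use the recurrence D(n) = (n-1)(D(n-1) + D(n-2)) with D(0)=1, D(1)=0.
Building up: D(2)=1, D(3)=2.
Total arrangements: 3! = 6.
Probability = D(3)/3! = 1/3.

Final answer: D(3)/3! = 2/6 = 0.333333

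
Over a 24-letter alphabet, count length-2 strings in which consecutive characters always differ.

First character: 24 choices. Each subsequent: 23 choices (must differ from the previous one).
Total: 24 x 23^1.

Final answer: 24 x 23^{1} = 552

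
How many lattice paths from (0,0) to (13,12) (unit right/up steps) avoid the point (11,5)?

Total paths to (13,12): C(25,12) = 5200300.
Paths through (11,5): C(16,5) x C(9,7) = 157248.
Avoiding (11,5): 5200300 - 157248.

Final answer: 5043052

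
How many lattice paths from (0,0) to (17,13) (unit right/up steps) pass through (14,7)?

Paths (0,0)->(14,7): C(21,7) = 116280.
Paths (14,7)->(17,13): C(9,6) = 84.
By multiplication principle: 116280 x 84.

Final answer: 9767520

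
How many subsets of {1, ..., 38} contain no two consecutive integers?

Let a(n) count such subsets of {1, ..., n}. Either n is excluded (a(n-1) ways) or n is included, forcing n-1 out (a(n-2) ways), so a(n) = a(n-1) + a(n-2) with a(1)=2, a(2)=3.
Building up term by term: a(1)=2, a(2)=3, a(3)=5, a(4)=8, a(5)=13, a(6)=21, a(7)=34, a(8)=55, a(9)=89, a(10)=144, a(11)=233, a(12)=377, a(13)=610, a(14)=987, a(15)=1597, a(16)=2584, a(17)=4181, a(18)=6765, a(19)=10946, a(20)=17711, a(21)=28657, a(22)=46368, a(23)=75025, a(24)=121393, a(25)=196418, a(26)=317811, a(27)=514229, a(28)=832040, a(29)=1346269, a(30)=2178309, a(31)=3524578, a(32)=5702887, a(33)=9227465, a(34)=14930352, a(35)=24157817, a(36)=39088169, a(37)=63245986, a(38)=102334155.

Final answer: 102334155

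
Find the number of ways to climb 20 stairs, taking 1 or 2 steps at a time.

Condition on the final move: it is a 1-step (f(n-1) ways to get there) or a 2-step (f(n-2) ways), so f(n) = f(n-1) + f(n-2), with f(1)=1, f(2)=2.
Computing successive values: f(1)=1, f(2)=2, f(3)=3, f(4)=5, f(5)=8, f(6)=13, f(7)=21, f(8)=34, f(9)=55, f(10)=89, f(11)=144, f(12)=233, f(13)=377, f(14)=610, f(15)=987, f(16)=1597, f(17)=2584, f(18)=4181, f(19)=6765, f(20)=10946.

Final answer: 10946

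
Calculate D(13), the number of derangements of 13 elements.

Derangements satisfy D(n) = (n-1)(D(n-1) + D(n-2)), starting from D(0)=1, D(1)=0.
Building up: D(2)=1, D(3)=2, D(4)=9, D(5)=44, D(6)=265, D(7)=1854, D(8)=14833, D(9)=133496, D(10)=1334961, D(11)=14684570, D(12)=176214841.
D(13) = 12 x (D(12) + D(11)) = 12 x (176214841 + 14684570).

Final answer: D(13) = 2290792932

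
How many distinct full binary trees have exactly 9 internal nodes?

This is counted by the nth Catalan number C_n. Here n = 9.
C_n = C(2n,n) - C(2n,n+1), so C_{9} = C(18,9) - C(18,10) = 48620 - 43758.

Final answer: C_{9} = 4862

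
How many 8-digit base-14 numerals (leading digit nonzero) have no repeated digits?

First digit: 13 (nonzero). Second: 13 (not first). Third: 12, etc.
Total: 13 x 13 x 12 x 11 x 10 x 9 x 8 x 7.

Final answer: 112432320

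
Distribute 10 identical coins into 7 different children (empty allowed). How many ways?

Stars and bars: C(n+k-1, k-1) = C(16,6).

Final answer: C(16,6) = 8008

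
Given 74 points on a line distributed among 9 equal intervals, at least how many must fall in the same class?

By pigeonhole with 74 objects and 9 categories: ceiling(74/9).

Final answer: 9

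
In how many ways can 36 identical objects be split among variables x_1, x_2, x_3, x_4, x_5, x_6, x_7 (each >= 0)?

Stars and bars with 36 stars and 6 bars:
C(36+7-1, 7-1) = C(42,6).

Final answer: C(42,6) = 5245786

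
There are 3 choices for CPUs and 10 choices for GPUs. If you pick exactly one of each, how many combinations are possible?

By the multiplication principle: 3 x 10.

Final answer: 30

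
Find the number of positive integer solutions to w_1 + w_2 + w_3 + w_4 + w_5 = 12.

Substitute w'_i = w_i - 1 (so w'_i >= 0). Then sum w'_i = 12 - 5 = 7.
Stars and bars: C(7+5-1, 5-1) = C(11,4).

Final answer: C(11,4) = 330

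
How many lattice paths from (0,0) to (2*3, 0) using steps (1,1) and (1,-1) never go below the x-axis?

Total monotonic paths to (3,3): C(6,3) = 20.
Paths that cross above y=x (reflection bijection): C(6,4) = 15.
Valid Dyck paths: 20 - 15.
(This is the Catalan number C_{3}.)

Final answer: C_{3} = 5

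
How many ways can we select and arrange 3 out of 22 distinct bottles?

P(22,3) = 22!/(22-3)! = 22!/19!.

Final answer: P(22,3) = 9240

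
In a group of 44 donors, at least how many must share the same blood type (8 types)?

There are 8 possible values for blood type (8 types). With 44 donors and 8 categories, by pigeonhole: ceiling(44/8).

Final answer: 6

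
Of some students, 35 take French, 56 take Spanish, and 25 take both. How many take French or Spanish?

|A union B| = |A| + |B| - |A intersect B| = 35 + 56 - 25.

Final answer: 66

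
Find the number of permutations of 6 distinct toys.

The number of ways to arrange 6 distinct objects is 6!.

Final answer: 6! = 720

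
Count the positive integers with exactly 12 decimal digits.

These are the integers in [10^11, 10^12), so the count is 10^12 - 10^11 = 9 x 10^11.

Final answer: 900000000000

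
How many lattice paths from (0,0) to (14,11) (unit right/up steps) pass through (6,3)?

Paths (0,0)->(6,3): C(9,3) = 84.
Paths (6,3)->(14,11): C(16,8) = 12870.
By multiplication principle: 84 x 12870.

Final answer: 1081080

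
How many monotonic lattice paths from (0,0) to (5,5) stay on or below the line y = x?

Total monotonic paths to (5,5): C(10,5) = 252.
Reflecting each bad path at its first crossing gives a bijection with paths to (4,6): C(10,6) = 210.
Valid Dyck paths: 252 - 210.
(Equivalently, C_{5} = C(10,5)/6 = 252/6.)

Final answer: C_{5} = 42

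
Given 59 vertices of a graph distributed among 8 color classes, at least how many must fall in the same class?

By pigeonhole with 59 objects and 8 categories: ceiling(59/8).

Final answer: 8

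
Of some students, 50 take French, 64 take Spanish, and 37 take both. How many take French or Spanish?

|A union B| = |A| + |B| - |A intersect B| = 50 + 64 - 37.

Final answer: 77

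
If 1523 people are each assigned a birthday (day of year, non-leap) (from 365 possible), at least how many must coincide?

There are 365 possible values for birthday (day of year, non-leap). With 1523 people and 365 categories, by pigeonhole: ceiling(1523/365).

Final answer: 5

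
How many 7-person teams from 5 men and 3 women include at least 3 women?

Sum over valid woman counts:
C(3,3)C(5,4).

Final answer: 5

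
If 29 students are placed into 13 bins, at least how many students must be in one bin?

By the pigeonhole principle: ceiling(29/13).

Final answer: 3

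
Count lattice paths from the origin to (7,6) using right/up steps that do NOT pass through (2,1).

Total paths to (7,6): C(13,6) = 1716.
Paths through (2,1): C(3,1) x C(10,5) = 756.
Avoiding (2,1): 1716 - 756.

Final answer: 960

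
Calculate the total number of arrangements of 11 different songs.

The number of ways to arrange 11 distinct objects is 11!.

Final answer: 11! = 39916800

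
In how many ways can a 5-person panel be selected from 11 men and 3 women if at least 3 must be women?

Sum over valid woman counts:
C(3,3)C(11,2).

Final answer: 55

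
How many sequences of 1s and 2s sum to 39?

Let f(n) count the ways. The last step is size 1 or 2, so f(n) = f(n-1) + f(n-2) with f(1)=1, f(2)=2.
Building up term by term: f(1)=1, f(2)=2, f(3)=3, f(4)=5, f(5)=8, f(6)=13, f(7)=21, f(8)=34, f(9)=55, f(10)=89, f(11)=144, f(12)=233, f(13)=377, f(14)=610, f(15)=987, f(16)=1597, f(17)=2584, f(18)=4181, f(19)=6765, f(20)=10946, f(21)=17711, f(22)=28657, f(23)=46368, f(24)=75025, f(25)=121393, f(26)=196418, f(27)=317811, f(28)=514229, f(29)=832040, f(30)=1346269, f(31)=2178309, f(32)=3524578, f(33)=5702887, f(34)=9227465, f(35)=14930352, f(36)=24157817, f(37)=39088169, f(38)=63245986, f(39)=102334155.

Final answer: 102334155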